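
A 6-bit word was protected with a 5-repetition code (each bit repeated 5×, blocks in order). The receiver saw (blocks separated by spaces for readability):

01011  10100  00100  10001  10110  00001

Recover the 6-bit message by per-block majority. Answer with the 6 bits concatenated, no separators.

100010

Block 1 (01011): 3 ones → 1
Block 2 (10100): 2 ones → 0
Block 3 (00100): 1 one → 0
Block 4 (10001): 2 ones → 0
Block 5 (10110): 3 ones → 1
Block 6 (00001): 1 one → 0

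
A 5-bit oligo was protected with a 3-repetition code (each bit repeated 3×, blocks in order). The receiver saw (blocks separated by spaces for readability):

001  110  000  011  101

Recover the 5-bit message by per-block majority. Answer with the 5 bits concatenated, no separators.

Block 1 (001): 1 one → 0
Block 2 (110): 2 ones → 1
Block 3 (000): 0 ones → 0
Block 4 (011): 2 ones → 1
Block 5 (101): 2 ones → 1

01011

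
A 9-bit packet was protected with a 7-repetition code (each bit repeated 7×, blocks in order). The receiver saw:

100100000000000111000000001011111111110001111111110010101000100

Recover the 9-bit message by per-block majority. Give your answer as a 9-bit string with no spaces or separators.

Block 1 (1001000): 2 ones → 0
Block 2 (0000000): 0 ones → 0
Block 3 (0111000): 3 ones → 0
Block 4 (0000010): 1 one → 0
Block 5 (1111111): 7 ones → 1
Block 6 (1110001): 4 ones → 1
Block 7 (1111111): 7 ones → 1
Block 8 (1001010): 3 ones → 0
Block 9 (1000100): 2 ones → 0

000011100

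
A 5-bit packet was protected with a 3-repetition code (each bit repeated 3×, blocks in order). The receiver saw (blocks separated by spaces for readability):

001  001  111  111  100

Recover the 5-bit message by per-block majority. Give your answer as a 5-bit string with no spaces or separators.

Block 1 (001): 1 one → 0
Block 2 (001): 1 one → 0
Block 3 (111): 3 ones → 1
Block 4 (111): 3 ones → 1
Block 5 (100): 1 one → 0

00110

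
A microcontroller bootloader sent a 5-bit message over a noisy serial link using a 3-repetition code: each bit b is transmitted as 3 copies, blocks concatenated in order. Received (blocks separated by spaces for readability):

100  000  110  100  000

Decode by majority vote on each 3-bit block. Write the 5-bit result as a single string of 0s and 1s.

00100

Block 1 (100): 1 one → 0
Block 2 (000): 0 ones → 0
Block 3 (110): 2 ones → 1
Block 4 (100): 1 one → 0
Block 5 (000): 0 ones → 0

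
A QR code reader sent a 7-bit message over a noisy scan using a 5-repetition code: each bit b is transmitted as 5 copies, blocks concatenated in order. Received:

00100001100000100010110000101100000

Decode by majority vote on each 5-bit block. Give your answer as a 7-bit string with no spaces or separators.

Block 1 (00100): 1 one → 0
Block 2 (00110): 2 ones → 0
Block 3 (00001): 1 one → 0
Block 4 (00010): 1 one → 0
Block 5 (11000): 2 ones → 0
Block 6 (01011): 3 ones → 1
Block 7 (00000): 0 ones → 0

0000010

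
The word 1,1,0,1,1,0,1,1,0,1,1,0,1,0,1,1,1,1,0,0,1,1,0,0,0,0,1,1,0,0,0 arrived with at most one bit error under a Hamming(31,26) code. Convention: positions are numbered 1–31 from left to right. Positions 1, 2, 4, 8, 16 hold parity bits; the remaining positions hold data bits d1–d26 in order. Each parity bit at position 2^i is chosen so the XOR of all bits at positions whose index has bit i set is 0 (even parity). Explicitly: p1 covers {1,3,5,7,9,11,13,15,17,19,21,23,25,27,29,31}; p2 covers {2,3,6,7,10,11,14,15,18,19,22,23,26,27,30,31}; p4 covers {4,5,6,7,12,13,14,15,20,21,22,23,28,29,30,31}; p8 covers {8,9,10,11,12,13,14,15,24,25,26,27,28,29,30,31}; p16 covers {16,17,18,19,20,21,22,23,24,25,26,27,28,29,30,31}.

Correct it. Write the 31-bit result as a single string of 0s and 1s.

s1 (pos 1,3,5,7,9,11,13,15,17,19,21,23,25,27,29,31): 1⊕0⊕1⊕1⊕0⊕1⊕1⊕1⊕1⊕0⊕1⊕0⊕0⊕1⊕0⊕0 = 1
s2 (pos 2,3,6,7,10,11,14,15,18,19,22,23,26,27,30,31): 1⊕0⊕0⊕1⊕1⊕1⊕0⊕1⊕1⊕0⊕1⊕0⊕0⊕1⊕0⊕0 = 0
s4 (pos 4,5,6,7,12,13,14,15,20,21,22,23,28,29,30,31): 1⊕1⊕0⊕1⊕0⊕1⊕0⊕1⊕0⊕1⊕1⊕0⊕1⊕0⊕0⊕0 = 0
s8 (pos 8,9,10,11,12,13,14,15,24,25,26,27,28,29,30,31): 1⊕0⊕1⊕1⊕0⊕1⊕0⊕1⊕0⊕0⊕0⊕1⊕1⊕0⊕0⊕0 = 1
s16 (pos 16,17,18,19,20,21,22,23,24,25,26,27,28,29,30,31): 1⊕1⊕1⊕0⊕0⊕1⊕1⊕0⊕0⊕0⊕0⊕1⊕1⊕0⊕0⊕0 = 1
Syndrome s16…s1 = 11001 → error at position 25.
Flip position 25: 1101101101101011110011000011000 → 1101101101101011110011001011000

1101101101101011110011001011000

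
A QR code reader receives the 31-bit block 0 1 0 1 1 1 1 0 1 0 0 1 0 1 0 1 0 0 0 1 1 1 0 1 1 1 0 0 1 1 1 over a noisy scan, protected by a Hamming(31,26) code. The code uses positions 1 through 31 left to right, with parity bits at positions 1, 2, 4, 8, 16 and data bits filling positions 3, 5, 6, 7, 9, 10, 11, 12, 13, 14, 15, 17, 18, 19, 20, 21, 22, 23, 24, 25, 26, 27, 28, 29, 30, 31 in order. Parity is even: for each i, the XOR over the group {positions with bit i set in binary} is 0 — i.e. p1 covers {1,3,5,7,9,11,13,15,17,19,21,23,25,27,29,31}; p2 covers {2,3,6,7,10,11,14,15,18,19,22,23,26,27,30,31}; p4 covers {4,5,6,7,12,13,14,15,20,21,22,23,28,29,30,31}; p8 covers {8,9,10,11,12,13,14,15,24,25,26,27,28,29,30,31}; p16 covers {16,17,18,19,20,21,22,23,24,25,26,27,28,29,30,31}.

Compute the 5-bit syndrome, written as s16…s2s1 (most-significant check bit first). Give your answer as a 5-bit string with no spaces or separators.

01001

s1 (pos 1,3,5,7,9,11,13,15,17,19,21,23,25,27,29,31): 0⊕0⊕1⊕1⊕1⊕0⊕0⊕0⊕0⊕0⊕1⊕0⊕1⊕0⊕1⊕1 = 1
s2 (pos 2,3,6,7,10,11,14,15,18,19,22,23,26,27,30,31): 1⊕0⊕1⊕1⊕0⊕0⊕1⊕0⊕0⊕0⊕1⊕0⊕1⊕0⊕1⊕1 = 0
s4 (pos 4,5,6,7,12,13,14,15,20,21,22,23,28,29,30,31): 1⊕1⊕1⊕1⊕1⊕0⊕1⊕0⊕1⊕1⊕1⊕0⊕0⊕1⊕1⊕1 = 0
s8 (pos 8,9,10,11,12,13,14,15,24,25,26,27,28,29,30,31): 0⊕1⊕0⊕0⊕1⊕0⊕1⊕0⊕1⊕1⊕1⊕0⊕0⊕1⊕1⊕1 = 1
s16 (pos 16,17,18,19,20,21,22,23,24,25,26,27,28,29,30,31): 1⊕0⊕0⊕0⊕1⊕1⊕1⊕0⊕1⊕1⊕1⊕0⊕0⊕1⊕1⊕1 = 0
Syndrome s16…s1 = 01001 → error at position 9.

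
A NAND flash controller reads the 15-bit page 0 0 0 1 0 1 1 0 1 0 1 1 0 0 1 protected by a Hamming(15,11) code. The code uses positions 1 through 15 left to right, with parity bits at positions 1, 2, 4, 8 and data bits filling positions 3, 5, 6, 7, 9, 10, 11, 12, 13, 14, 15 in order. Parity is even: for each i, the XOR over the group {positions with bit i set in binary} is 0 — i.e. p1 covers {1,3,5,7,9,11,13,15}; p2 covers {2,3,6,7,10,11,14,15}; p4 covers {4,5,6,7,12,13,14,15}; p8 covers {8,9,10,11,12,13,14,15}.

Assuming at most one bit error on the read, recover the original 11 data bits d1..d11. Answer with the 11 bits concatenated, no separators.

00111011001

s1 (pos 1,3,5,7,9,11,13,15): 0⊕0⊕0⊕1⊕1⊕1⊕0⊕1 = 0
s2 (pos 2,3,6,7,10,11,14,15): 0⊕0⊕1⊕1⊕0⊕1⊕0⊕1 = 0
s4 (pos 4,5,6,7,12,13,14,15): 1⊕0⊕1⊕1⊕1⊕0⊕0⊕1 = 1
s8 (pos 8,9,10,11,12,13,14,15): 0⊕1⊕0⊕1⊕1⊕0⊕0⊕1 = 0
Syndrome s8…s1 = 0100 → error at position 4.
Flip position 4: 000101101011001 → 000001101011001
Read data bits from positions 3,5,6,7,9,10,11,12,13,14,15: 00111011001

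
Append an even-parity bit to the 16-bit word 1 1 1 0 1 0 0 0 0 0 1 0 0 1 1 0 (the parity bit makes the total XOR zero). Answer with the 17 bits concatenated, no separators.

XOR of the 16 data bits: 1⊕1⊕1⊕0⊕1⊕0⊕0⊕0⊕0⊕0⊕1⊕0⊕0⊕1⊕1⊕0 = 1
Parity bit = 1 (so all 17 bits XOR to 0).

11101000001001101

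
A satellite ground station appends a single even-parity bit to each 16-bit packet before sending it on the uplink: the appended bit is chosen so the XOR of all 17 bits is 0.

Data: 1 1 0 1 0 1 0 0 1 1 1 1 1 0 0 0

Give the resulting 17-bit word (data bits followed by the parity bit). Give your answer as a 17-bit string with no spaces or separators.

XOR of the 16 data bits: 1⊕1⊕0⊕1⊕0⊕1⊕0⊕0⊕1⊕1⊕1⊕1⊕1⊕0⊕0⊕0 = 1
Parity bit = 1 (so all 17 bits XOR to 0).

11010100111110001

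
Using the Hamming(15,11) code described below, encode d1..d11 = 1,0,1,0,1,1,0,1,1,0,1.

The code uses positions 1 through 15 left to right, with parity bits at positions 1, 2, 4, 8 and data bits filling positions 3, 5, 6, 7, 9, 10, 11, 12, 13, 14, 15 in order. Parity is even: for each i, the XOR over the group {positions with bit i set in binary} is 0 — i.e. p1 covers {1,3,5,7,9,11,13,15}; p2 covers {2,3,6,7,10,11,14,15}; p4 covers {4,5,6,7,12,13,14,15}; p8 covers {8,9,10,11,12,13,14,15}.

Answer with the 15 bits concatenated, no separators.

Place data at non-parity positions: p1 p2 1 p4 0 1 0 p8 1 1 0 1 1 0 1
p1 (pos 1,3,5,7,9,11,13,15): XOR of data positions = 1⊕0⊕0⊕1⊕0⊕1⊕1 = 0
p2 (pos 2,3,6,7,10,11,14,15): XOR of data positions = 1⊕1⊕0⊕1⊕0⊕0⊕1 = 0
p4 (pos 4,5,6,7,12,13,14,15): XOR of data positions = 0⊕1⊕0⊕1⊕1⊕0⊕1 = 0
p8 (pos 8,9,10,11,12,13,14,15): XOR of data positions = 1⊕1⊕0⊕1⊕1⊕0⊕1 = 1
Codeword: 001001011101101

001001011101101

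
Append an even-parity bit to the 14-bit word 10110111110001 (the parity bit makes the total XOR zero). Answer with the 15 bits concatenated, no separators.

XOR of the 14 data bits: 1⊕0⊕1⊕1⊕0⊕1⊕1⊕1⊕1⊕1⊕0⊕0⊕0⊕1 = 1
Parity bit = 1 (so all 15 bits XOR to 0).

101101111100011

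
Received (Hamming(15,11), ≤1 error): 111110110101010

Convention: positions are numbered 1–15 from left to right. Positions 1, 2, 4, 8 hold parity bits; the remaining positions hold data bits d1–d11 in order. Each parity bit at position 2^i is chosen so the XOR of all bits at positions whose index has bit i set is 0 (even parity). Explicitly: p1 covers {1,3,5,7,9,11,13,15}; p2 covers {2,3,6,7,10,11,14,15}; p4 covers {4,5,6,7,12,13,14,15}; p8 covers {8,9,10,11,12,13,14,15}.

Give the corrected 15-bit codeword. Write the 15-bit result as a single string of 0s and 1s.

s1 (pos 1,3,5,7,9,11,13,15): 1⊕1⊕1⊕1⊕0⊕0⊕0⊕0 = 0
s2 (pos 2,3,6,7,10,11,14,15): 1⊕1⊕0⊕1⊕1⊕0⊕1⊕0 = 1
s4 (pos 4,5,6,7,12,13,14,15): 1⊕1⊕0⊕1⊕1⊕0⊕1⊕0 = 1
s8 (pos 8,9,10,11,12,13,14,15): 1⊕0⊕1⊕0⊕1⊕0⊕1⊕0 = 0
Syndrome s8…s1 = 0110 → error at position 6.
Flip position 6: 111110110101010 → 111111110101010

111111110101010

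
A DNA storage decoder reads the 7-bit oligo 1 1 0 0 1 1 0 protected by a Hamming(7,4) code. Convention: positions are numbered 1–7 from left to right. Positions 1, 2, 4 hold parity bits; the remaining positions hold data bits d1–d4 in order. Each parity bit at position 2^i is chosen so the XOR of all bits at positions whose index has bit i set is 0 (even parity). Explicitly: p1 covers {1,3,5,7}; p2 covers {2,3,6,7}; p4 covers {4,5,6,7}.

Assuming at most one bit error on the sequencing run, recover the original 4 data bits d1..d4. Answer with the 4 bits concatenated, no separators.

s1 (pos 1,3,5,7): 1⊕0⊕1⊕0 = 0
s2 (pos 2,3,6,7): 1⊕0⊕1⊕0 = 0
s4 (pos 4,5,6,7): 0⊕1⊕1⊕0 = 0
Syndrome s4…s1 = 000 → no error.
Read data bits from positions 3,5,6,7: 0110

0110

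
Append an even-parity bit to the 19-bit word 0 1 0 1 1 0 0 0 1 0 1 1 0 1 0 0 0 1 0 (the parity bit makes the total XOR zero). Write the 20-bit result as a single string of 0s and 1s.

XOR of the 19 data bits: 0⊕1⊕0⊕1⊕1⊕0⊕0⊕0⊕1⊕0⊕1⊕1⊕0⊕1⊕0⊕0⊕0⊕1⊕0 = 0
Parity bit = 0 (so all 20 bits XOR to 0).

01011000101101000100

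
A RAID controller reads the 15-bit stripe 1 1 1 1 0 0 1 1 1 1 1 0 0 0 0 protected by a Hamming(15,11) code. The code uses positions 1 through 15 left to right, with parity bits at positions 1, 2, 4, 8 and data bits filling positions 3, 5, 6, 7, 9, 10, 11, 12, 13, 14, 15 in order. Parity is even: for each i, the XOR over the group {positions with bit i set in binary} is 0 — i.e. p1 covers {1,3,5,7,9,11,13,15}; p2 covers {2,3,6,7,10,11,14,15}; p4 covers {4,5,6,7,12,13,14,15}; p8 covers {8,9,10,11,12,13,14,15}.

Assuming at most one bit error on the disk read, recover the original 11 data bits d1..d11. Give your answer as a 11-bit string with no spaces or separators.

s1 (pos 1,3,5,7,9,11,13,15): 1⊕1⊕0⊕1⊕1⊕1⊕0⊕0 = 1
s2 (pos 2,3,6,7,10,11,14,15): 1⊕1⊕0⊕1⊕1⊕1⊕0⊕0 = 1
s4 (pos 4,5,6,7,12,13,14,15): 1⊕0⊕0⊕1⊕0⊕0⊕0⊕0 = 0
s8 (pos 8,9,10,11,12,13,14,15): 1⊕1⊕1⊕1⊕0⊕0⊕0⊕0 = 0
Syndrome s8…s1 = 0011 → error at position 3.
Flip position 3: 111100111110000 → 110100111110000
Read data bits from positions 3,5,6,7,9,10,11,12,13,14,15: 00011110000

00011110000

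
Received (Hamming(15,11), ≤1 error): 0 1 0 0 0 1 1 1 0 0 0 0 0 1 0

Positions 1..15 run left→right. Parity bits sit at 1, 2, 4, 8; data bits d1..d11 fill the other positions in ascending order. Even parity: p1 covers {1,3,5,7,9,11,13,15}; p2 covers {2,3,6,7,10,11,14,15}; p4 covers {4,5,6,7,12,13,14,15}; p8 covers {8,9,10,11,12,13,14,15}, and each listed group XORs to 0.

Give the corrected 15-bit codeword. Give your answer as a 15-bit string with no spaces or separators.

010011110000010

s1 (pos 1,3,5,7,9,11,13,15): 0⊕0⊕0⊕1⊕0⊕0⊕0⊕0 = 1
s2 (pos 2,3,6,7,10,11,14,15): 1⊕0⊕1⊕1⊕0⊕0⊕1⊕0 = 0
s4 (pos 4,5,6,7,12,13,14,15): 0⊕0⊕1⊕1⊕0⊕0⊕1⊕0 = 1
s8 (pos 8,9,10,11,12,13,14,15): 1⊕0⊕0⊕0⊕0⊕0⊕1⊕0 = 0
Syndrome s8…s1 = 0101 → error at position 5.
Flip position 5: 010001110000010 → 010011110000010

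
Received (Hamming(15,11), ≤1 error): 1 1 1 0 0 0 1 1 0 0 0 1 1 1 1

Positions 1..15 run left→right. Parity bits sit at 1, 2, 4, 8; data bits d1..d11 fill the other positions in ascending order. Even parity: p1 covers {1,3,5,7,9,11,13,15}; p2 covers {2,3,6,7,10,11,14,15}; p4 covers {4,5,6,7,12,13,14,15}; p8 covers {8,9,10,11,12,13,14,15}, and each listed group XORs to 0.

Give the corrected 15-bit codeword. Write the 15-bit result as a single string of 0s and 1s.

111000110001110

s1 (pos 1,3,5,7,9,11,13,15): 1⊕1⊕0⊕1⊕0⊕0⊕1⊕1 = 1
s2 (pos 2,3,6,7,10,11,14,15): 1⊕1⊕0⊕1⊕0⊕0⊕1⊕1 = 1
s4 (pos 4,5,6,7,12,13,14,15): 0⊕0⊕0⊕1⊕1⊕1⊕1⊕1 = 1
s8 (pos 8,9,10,11,12,13,14,15): 1⊕0⊕0⊕0⊕1⊕1⊕1⊕1 = 1
Syndrome s8…s1 = 1111 → error at position 15.
Flip position 15: 111000110001111 → 111000110001110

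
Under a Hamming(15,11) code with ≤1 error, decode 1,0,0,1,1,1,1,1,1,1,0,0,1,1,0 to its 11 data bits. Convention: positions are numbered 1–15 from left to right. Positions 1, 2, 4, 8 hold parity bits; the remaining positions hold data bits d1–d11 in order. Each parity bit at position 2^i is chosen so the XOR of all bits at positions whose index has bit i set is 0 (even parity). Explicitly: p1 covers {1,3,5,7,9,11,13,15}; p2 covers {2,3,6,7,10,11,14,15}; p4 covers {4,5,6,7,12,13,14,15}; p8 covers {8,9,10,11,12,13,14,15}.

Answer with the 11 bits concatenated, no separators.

s1 (pos 1,3,5,7,9,11,13,15): 1⊕0⊕1⊕1⊕1⊕0⊕1⊕0 = 1
s2 (pos 2,3,6,7,10,11,14,15): 0⊕0⊕1⊕1⊕1⊕0⊕1⊕0 = 0
s4 (pos 4,5,6,7,12,13,14,15): 1⊕1⊕1⊕1⊕0⊕1⊕1⊕0 = 0
s8 (pos 8,9,10,11,12,13,14,15): 1⊕1⊕1⊕0⊕0⊕1⊕1⊕0 = 1
Syndrome s8…s1 = 1001 → error at position 9.
Flip position 9: 100111111100110 → 100111110100110
Read data bits from positions 3,5,6,7,9,10,11,12,13,14,15: 01110100110

01110100110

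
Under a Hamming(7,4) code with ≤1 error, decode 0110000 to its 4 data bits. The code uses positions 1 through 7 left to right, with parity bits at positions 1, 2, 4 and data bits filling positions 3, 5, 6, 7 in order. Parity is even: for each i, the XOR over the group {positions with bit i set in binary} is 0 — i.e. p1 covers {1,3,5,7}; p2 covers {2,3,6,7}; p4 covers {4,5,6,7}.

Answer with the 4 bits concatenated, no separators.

s1 (pos 1,3,5,7): 0⊕1⊕0⊕0 = 1
s2 (pos 2,3,6,7): 1⊕1⊕0⊕0 = 0
s4 (pos 4,5,6,7): 0⊕0⊕0⊕0 = 0
Syndrome s4…s1 = 001 → error at position 1.
Flip position 1: 0110000 → 1110000
Read data bits from positions 3,5,6,7: 1000

1000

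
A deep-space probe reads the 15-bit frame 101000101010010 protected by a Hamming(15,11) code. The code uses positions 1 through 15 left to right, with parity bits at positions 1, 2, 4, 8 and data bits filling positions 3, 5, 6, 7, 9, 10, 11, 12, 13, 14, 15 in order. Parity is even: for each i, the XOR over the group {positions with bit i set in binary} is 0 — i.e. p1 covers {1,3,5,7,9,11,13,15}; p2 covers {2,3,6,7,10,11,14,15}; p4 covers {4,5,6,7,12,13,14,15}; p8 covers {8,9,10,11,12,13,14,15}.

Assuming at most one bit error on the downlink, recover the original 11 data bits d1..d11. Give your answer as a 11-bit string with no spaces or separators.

10010010010

s1 (pos 1,3,5,7,9,11,13,15): 1⊕1⊕0⊕1⊕1⊕1⊕0⊕0 = 1
s2 (pos 2,3,6,7,10,11,14,15): 0⊕1⊕0⊕1⊕0⊕1⊕1⊕0 = 0
s4 (pos 4,5,6,7,12,13,14,15): 0⊕0⊕0⊕1⊕0⊕0⊕1⊕0 = 0
s8 (pos 8,9,10,11,12,13,14,15): 0⊕1⊕0⊕1⊕0⊕0⊕1⊕0 = 1
Syndrome s8…s1 = 1001 → error at position 9.
Flip position 9: 101000101010010 → 101000100010010
Read data bits from positions 3,5,6,7,9,10,11,12,13,14,15: 10010010010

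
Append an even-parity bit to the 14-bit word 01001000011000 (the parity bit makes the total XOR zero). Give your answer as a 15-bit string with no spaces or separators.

XOR of the 14 data bits: 0⊕1⊕0⊕0⊕1⊕0⊕0⊕0⊕0⊕1⊕1⊕0⊕0⊕0 = 0
Parity bit = 0 (so all 15 bits XOR to 0).

010010000110000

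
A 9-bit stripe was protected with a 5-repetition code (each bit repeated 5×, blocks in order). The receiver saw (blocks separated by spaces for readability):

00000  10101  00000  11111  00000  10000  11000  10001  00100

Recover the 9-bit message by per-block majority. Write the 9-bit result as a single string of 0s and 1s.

010100000

Block 1 (00000): 0 ones → 0
Block 2 (10101): 3 ones → 1
Block 3 (00000): 0 ones → 0
Block 4 (11111): 5 ones → 1
Block 5 (00000): 0 ones → 0
Block 6 (10000): 1 one → 0
Block 7 (11000): 2 ones → 0
Block 8 (10001): 2 ones → 0
Block 9 (00100): 1 one → 0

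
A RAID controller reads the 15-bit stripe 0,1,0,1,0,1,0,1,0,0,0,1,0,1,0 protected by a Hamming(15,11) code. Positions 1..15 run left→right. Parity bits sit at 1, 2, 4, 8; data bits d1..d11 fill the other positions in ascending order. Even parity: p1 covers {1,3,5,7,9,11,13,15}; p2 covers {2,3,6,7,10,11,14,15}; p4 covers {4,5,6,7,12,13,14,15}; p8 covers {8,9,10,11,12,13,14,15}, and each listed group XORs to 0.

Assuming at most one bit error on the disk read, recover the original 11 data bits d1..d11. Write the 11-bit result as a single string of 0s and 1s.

00100101010

s1 (pos 1,3,5,7,9,11,13,15): 0⊕0⊕0⊕0⊕0⊕0⊕0⊕0 = 0
s2 (pos 2,3,6,7,10,11,14,15): 1⊕0⊕1⊕0⊕0⊕0⊕1⊕0 = 1
s4 (pos 4,5,6,7,12,13,14,15): 1⊕0⊕1⊕0⊕1⊕0⊕1⊕0 = 0
s8 (pos 8,9,10,11,12,13,14,15): 1⊕0⊕0⊕0⊕1⊕0⊕1⊕0 = 1
Syndrome s8…s1 = 1010 → error at position 10.
Flip position 10: 010101010001010 → 010101010101010
Read data bits from positions 3,5,6,7,9,10,11,12,13,14,15: 00100101010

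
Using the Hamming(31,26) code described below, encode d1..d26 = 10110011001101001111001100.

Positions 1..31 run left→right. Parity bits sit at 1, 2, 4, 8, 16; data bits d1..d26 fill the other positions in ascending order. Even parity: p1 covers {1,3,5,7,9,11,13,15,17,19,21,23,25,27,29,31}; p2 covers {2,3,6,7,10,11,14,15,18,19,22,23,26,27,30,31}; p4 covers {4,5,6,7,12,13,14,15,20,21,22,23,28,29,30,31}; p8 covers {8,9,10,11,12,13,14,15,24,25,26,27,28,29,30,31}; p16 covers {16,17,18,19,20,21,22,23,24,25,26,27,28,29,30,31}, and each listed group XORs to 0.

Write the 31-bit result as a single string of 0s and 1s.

Place data at non-parity positions: p1 p2 1 p4 0 1 1 p8 0 0 1 1 0 0 1 p16 1 0 1 0 0 1 1 1 1 0 0 1 1 0 0
p1 (pos 1,3,5,7,9,11,13,15,17,19,21,23,25,27,29,31): XOR of data positions = 1⊕0⊕1⊕0⊕1⊕0⊕1⊕1⊕1⊕0⊕1⊕1⊕0⊕1⊕0 = 1
p2 (pos 2,3,6,7,10,11,14,15,18,19,22,23,26,27,30,31): XOR of data positions = 1⊕1⊕1⊕0⊕1⊕0⊕1⊕0⊕1⊕1⊕1⊕0⊕0⊕0⊕0 = 0
p4 (pos 4,5,6,7,12,13,14,15,20,21,22,23,28,29,30,31): XOR of data positions = 0⊕1⊕1⊕1⊕0⊕0⊕1⊕0⊕0⊕1⊕1⊕1⊕1⊕0⊕0 = 0
p8 (pos 8,9,10,11,12,13,14,15,24,25,26,27,28,29,30,31): XOR of data positions = 0⊕0⊕1⊕1⊕0⊕0⊕1⊕1⊕1⊕0⊕0⊕1⊕1⊕0⊕0 = 1
p16 (pos 16,17,18,19,20,21,22,23,24,25,26,27,28,29,30,31): XOR of data positions = 1⊕0⊕1⊕0⊕0⊕1⊕1⊕1⊕1⊕0⊕0⊕1⊕1⊕0⊕0 = 0
Codeword: 1010011100110010101001111001100

1010011100110010101001111001100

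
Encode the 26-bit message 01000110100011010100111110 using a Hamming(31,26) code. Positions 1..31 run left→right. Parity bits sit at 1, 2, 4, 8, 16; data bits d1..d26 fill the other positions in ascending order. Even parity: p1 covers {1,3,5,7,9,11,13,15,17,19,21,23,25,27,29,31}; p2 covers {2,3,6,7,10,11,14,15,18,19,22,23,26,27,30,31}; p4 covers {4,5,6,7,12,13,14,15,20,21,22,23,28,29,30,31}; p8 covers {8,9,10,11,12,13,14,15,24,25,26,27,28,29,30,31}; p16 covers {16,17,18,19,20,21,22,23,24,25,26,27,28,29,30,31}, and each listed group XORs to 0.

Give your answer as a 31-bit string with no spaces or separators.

Place data at non-parity positions: p1 p2 0 p4 1 0 0 p8 0 1 1 0 1 0 0 p16 0 1 1 0 1 0 1 0 0 1 1 1 1 1 0
p1 (pos 1,3,5,7,9,11,13,15,17,19,21,23,25,27,29,31): XOR of data positions = 0⊕1⊕0⊕0⊕1⊕1⊕0⊕0⊕1⊕1⊕1⊕0⊕1⊕1⊕0 = 0
p2 (pos 2,3,6,7,10,11,14,15,18,19,22,23,26,27,30,31): XOR of data positions = 0⊕0⊕0⊕1⊕1⊕0⊕0⊕1⊕1⊕0⊕1⊕1⊕1⊕1⊕0 = 0
p4 (pos 4,5,6,7,12,13,14,15,20,21,22,23,28,29,30,31): XOR of data positions = 1⊕0⊕0⊕0⊕1⊕0⊕0⊕0⊕1⊕0⊕1⊕1⊕1⊕1⊕0 = 1
p8 (pos 8,9,10,11,12,13,14,15,24,25,26,27,28,29,30,31): XOR of data positions = 0⊕1⊕1⊕0⊕1⊕0⊕0⊕0⊕0⊕1⊕1⊕1⊕1⊕1⊕0 = 0
p16 (pos 16,17,18,19,20,21,22,23,24,25,26,27,28,29,30,31): XOR of data positions = 0⊕1⊕1⊕0⊕1⊕0⊕1⊕0⊕0⊕1⊕1⊕1⊕1⊕1⊕0 = 1
Codeword: 0001100001101001011010100111110

0001100001101001011010100111110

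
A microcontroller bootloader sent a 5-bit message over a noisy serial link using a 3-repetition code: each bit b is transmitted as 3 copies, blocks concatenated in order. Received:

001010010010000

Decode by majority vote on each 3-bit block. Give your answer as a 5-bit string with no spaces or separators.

Block 1 (001): 1 one → 0
Block 2 (010): 1 one → 0
Block 3 (010): 1 one → 0
Block 4 (010): 1 one → 0
Block 5 (000): 0 ones → 0

00000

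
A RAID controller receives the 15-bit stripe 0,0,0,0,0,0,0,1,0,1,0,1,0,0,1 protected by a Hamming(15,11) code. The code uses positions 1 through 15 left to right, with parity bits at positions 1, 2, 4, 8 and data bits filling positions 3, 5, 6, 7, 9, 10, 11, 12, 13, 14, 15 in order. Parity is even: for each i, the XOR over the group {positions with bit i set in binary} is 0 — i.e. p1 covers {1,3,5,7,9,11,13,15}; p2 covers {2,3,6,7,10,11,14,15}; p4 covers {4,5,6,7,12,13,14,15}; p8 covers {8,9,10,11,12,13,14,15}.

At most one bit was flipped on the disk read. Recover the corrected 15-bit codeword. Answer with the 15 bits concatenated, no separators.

s1 (pos 1,3,5,7,9,11,13,15): 0⊕0⊕0⊕0⊕0⊕0⊕0⊕1 = 1
s2 (pos 2,3,6,7,10,11,14,15): 0⊕0⊕0⊕0⊕1⊕0⊕0⊕1 = 0
s4 (pos 4,5,6,7,12,13,14,15): 0⊕0⊕0⊕0⊕1⊕0⊕0⊕1 = 0
s8 (pos 8,9,10,11,12,13,14,15): 1⊕0⊕1⊕0⊕1⊕0⊕0⊕1 = 0
Syndrome s8…s1 = 0001 → error at position 1.
Flip position 1: 000000010101001 → 100000010101001

100000010101001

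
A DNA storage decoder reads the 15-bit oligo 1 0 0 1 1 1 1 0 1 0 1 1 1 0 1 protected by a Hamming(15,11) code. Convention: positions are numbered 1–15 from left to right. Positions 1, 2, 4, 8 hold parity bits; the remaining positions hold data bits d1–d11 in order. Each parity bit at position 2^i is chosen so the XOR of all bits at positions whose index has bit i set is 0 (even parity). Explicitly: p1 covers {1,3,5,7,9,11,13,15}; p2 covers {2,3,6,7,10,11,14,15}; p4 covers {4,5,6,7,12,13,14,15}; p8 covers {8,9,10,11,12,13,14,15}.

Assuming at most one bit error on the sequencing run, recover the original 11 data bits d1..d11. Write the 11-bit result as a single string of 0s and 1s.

s1 (pos 1,3,5,7,9,11,13,15): 1⊕0⊕1⊕1⊕1⊕1⊕1⊕1 = 1
s2 (pos 2,3,6,7,10,11,14,15): 0⊕0⊕1⊕1⊕0⊕1⊕0⊕1 = 0
s4 (pos 4,5,6,7,12,13,14,15): 1⊕1⊕1⊕1⊕1⊕1⊕0⊕1 = 1
s8 (pos 8,9,10,11,12,13,14,15): 0⊕1⊕0⊕1⊕1⊕1⊕0⊕1 = 1
Syndrome s8…s1 = 1101 → error at position 13.
Flip position 13: 100111101011101 → 100111101011001
Read data bits from positions 3,5,6,7,9,10,11,12,13,14,15: 01111011001

01111011001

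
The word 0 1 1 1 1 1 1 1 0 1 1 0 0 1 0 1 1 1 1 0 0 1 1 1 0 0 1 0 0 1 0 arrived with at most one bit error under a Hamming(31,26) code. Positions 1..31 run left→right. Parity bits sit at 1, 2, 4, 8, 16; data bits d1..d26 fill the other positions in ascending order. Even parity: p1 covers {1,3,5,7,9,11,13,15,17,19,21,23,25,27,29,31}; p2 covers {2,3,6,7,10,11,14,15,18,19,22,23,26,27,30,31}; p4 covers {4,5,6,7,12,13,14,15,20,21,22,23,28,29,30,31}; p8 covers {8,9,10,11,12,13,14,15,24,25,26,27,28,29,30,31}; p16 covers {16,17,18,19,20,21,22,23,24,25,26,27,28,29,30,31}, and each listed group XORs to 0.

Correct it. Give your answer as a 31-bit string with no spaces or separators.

s1 (pos 1,3,5,7,9,11,13,15,17,19,21,23,25,27,29,31): 0⊕1⊕1⊕1⊕0⊕1⊕0⊕0⊕1⊕1⊕0⊕1⊕0⊕1⊕0⊕0 = 0
s2 (pos 2,3,6,7,10,11,14,15,18,19,22,23,26,27,30,31): 1⊕1⊕1⊕1⊕1⊕1⊕1⊕0⊕1⊕1⊕1⊕1⊕0⊕1⊕1⊕0 = 1
s4 (pos 4,5,6,7,12,13,14,15,20,21,22,23,28,29,30,31): 1⊕1⊕1⊕1⊕0⊕0⊕1⊕0⊕0⊕0⊕1⊕1⊕0⊕0⊕1⊕0 = 0
s8 (pos 8,9,10,11,12,13,14,15,24,25,26,27,28,29,30,31): 1⊕0⊕1⊕1⊕0⊕0⊕1⊕0⊕1⊕0⊕0⊕1⊕0⊕0⊕1⊕0 = 1
s16 (pos 16,17,18,19,20,21,22,23,24,25,26,27,28,29,30,31): 1⊕1⊕1⊕1⊕0⊕0⊕1⊕1⊕1⊕0⊕0⊕1⊕0⊕0⊕1⊕0 = 1
Syndrome s16…s1 = 11010 → error at position 26.
Flip position 26: 0111111101100101111001110010010 → 0111111101100101111001110110010

0111111101100101111001110110010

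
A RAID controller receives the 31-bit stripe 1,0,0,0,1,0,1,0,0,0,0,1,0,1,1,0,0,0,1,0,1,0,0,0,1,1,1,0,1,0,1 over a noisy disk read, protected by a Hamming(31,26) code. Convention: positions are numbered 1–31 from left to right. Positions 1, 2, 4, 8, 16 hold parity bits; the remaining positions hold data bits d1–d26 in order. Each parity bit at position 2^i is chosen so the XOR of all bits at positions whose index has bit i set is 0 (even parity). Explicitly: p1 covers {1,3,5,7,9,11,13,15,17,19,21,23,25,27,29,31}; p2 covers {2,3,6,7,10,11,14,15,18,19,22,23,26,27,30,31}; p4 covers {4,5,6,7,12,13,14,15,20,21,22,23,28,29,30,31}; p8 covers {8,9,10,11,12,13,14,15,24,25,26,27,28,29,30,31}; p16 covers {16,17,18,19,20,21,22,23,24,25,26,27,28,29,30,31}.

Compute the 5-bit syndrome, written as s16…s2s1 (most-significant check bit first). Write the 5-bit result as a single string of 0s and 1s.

s1 (pos 1,3,5,7,9,11,13,15,17,19,21,23,25,27,29,31): 1⊕0⊕1⊕1⊕0⊕0⊕0⊕1⊕0⊕1⊕1⊕0⊕1⊕1⊕1⊕1 = 0
s2 (pos 2,3,6,7,10,11,14,15,18,19,22,23,26,27,30,31): 0⊕0⊕0⊕1⊕0⊕0⊕1⊕1⊕0⊕1⊕0⊕0⊕1⊕1⊕0⊕1 = 1
s4 (pos 4,5,6,7,12,13,14,15,20,21,22,23,28,29,30,31): 0⊕1⊕0⊕1⊕1⊕0⊕1⊕1⊕0⊕1⊕0⊕0⊕0⊕1⊕0⊕1 = 0
s8 (pos 8,9,10,11,12,13,14,15,24,25,26,27,28,29,30,31): 0⊕0⊕0⊕0⊕1⊕0⊕1⊕1⊕0⊕1⊕1⊕1⊕0⊕1⊕0⊕1 = 0
s16 (pos 16,17,18,19,20,21,22,23,24,25,26,27,28,29,30,31): 0⊕0⊕0⊕1⊕0⊕1⊕0⊕0⊕0⊕1⊕1⊕1⊕0⊕1⊕0⊕1 = 1
Syndrome s16…s1 = 10010 → error at position 18.

10010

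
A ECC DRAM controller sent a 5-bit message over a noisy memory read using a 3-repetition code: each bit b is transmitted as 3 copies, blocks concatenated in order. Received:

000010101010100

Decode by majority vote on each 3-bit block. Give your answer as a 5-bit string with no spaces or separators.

00100

Block 1 (000): 0 ones → 0
Block 2 (010): 1 one → 0
Block 3 (101): 2 ones → 1
Block 4 (010): 1 one → 0
Block 5 (100): 1 one → 0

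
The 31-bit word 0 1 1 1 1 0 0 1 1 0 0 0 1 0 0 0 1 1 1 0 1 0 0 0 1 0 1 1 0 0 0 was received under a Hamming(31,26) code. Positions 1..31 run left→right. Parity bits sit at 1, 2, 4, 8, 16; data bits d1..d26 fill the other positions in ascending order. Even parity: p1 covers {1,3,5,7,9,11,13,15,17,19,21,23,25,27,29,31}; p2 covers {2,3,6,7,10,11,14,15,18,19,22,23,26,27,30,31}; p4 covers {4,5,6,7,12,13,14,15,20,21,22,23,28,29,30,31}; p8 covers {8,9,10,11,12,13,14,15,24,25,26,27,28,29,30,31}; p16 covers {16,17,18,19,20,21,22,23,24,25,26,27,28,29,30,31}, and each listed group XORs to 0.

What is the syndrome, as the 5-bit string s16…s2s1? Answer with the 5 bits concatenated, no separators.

10111

s1 (pos 1,3,5,7,9,11,13,15,17,19,21,23,25,27,29,31): 0⊕1⊕1⊕0⊕1⊕0⊕1⊕0⊕1⊕1⊕1⊕0⊕1⊕1⊕0⊕0 = 1
s2 (pos 2,3,6,7,10,11,14,15,18,19,22,23,26,27,30,31): 1⊕1⊕0⊕0⊕0⊕0⊕0⊕0⊕1⊕1⊕0⊕0⊕0⊕1⊕0⊕0 = 1
s4 (pos 4,5,6,7,12,13,14,15,20,21,22,23,28,29,30,31): 1⊕1⊕0⊕0⊕0⊕1⊕0⊕0⊕0⊕1⊕0⊕0⊕1⊕0⊕0⊕0 = 1
s8 (pos 8,9,10,11,12,13,14,15,24,25,26,27,28,29,30,31): 1⊕1⊕0⊕0⊕0⊕1⊕0⊕0⊕0⊕1⊕0⊕1⊕1⊕0⊕0⊕0 = 0
s16 (pos 16,17,18,19,20,21,22,23,24,25,26,27,28,29,30,31): 0⊕1⊕1⊕1⊕0⊕1⊕0⊕0⊕0⊕1⊕0⊕1⊕1⊕0⊕0⊕0 = 1
Syndrome s16…s1 = 10111 → error at position 23.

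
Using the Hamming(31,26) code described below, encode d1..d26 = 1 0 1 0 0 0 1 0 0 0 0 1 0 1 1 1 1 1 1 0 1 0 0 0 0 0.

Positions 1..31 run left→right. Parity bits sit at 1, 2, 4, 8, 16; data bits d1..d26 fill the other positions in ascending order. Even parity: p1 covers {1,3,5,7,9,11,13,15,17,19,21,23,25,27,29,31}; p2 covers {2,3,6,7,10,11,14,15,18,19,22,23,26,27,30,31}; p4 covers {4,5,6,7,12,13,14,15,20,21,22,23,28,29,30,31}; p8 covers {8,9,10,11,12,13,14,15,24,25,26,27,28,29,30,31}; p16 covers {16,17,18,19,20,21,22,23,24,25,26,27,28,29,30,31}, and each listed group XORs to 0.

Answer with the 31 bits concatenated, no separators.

Place data at non-parity positions: p1 p2 1 p4 0 1 0 p8 0 0 1 0 0 0 0 p16 1 0 1 1 1 1 1 1 0 1 0 0 0 0 0
p1 (pos 1,3,5,7,9,11,13,15,17,19,21,23,25,27,29,31): XOR of data positions = 1⊕0⊕0⊕0⊕1⊕0⊕0⊕1⊕1⊕1⊕1⊕0⊕0⊕0⊕0 = 0
p2 (pos 2,3,6,7,10,11,14,15,18,19,22,23,26,27,30,31): XOR of data positions = 1⊕1⊕0⊕0⊕1⊕0⊕0⊕0⊕1⊕1⊕1⊕1⊕0⊕0⊕0 = 1
p4 (pos 4,5,6,7,12,13,14,15,20,21,22,23,28,29,30,31): XOR of data positions = 0⊕1⊕0⊕0⊕0⊕0⊕0⊕1⊕1⊕1⊕1⊕0⊕0⊕0⊕0 = 1
p8 (pos 8,9,10,11,12,13,14,15,24,25,26,27,28,29,30,31): XOR of data positions = 0⊕0⊕1⊕0⊕0⊕0⊕0⊕1⊕0⊕1⊕0⊕0⊕0⊕0⊕0 = 1
p16 (pos 16,17,18,19,20,21,22,23,24,25,26,27,28,29,30,31): XOR of data positions = 1⊕0⊕1⊕1⊕1⊕1⊕1⊕1⊕0⊕1⊕0⊕0⊕0⊕0⊕0 = 0
Codeword: 0111010100100000101111110100000

0111010100100000101111110100000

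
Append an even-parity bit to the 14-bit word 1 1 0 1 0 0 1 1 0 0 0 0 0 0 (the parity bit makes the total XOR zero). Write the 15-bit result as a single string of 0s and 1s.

XOR of the 14 data bits: 1⊕1⊕0⊕1⊕0⊕0⊕1⊕1⊕0⊕0⊕0⊕0⊕0⊕0 = 1
Parity bit = 1 (so all 15 bits XOR to 0).

110100110000001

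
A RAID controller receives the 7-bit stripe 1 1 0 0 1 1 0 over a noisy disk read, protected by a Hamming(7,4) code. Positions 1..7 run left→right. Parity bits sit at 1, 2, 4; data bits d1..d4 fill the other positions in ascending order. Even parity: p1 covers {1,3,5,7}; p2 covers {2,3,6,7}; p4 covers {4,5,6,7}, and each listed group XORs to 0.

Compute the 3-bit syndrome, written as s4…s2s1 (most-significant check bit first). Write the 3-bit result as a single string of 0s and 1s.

s1 (pos 1,3,5,7): 1⊕0⊕1⊕0 = 0
s2 (pos 2,3,6,7): 1⊕0⊕1⊕0 = 0
s4 (pos 4,5,6,7): 0⊕1⊕1⊕0 = 0
Syndrome s4…s1 = 000 → no error.

000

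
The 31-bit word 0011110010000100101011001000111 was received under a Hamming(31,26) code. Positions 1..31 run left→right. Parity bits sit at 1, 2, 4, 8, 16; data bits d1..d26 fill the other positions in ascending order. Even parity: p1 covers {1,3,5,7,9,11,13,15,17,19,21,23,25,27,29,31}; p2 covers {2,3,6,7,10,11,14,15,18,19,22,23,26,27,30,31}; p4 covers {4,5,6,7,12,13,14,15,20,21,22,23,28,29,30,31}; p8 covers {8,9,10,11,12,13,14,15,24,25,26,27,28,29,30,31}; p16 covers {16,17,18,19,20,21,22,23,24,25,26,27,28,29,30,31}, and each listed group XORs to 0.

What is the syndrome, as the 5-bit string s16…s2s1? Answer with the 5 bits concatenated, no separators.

00111

s1 (pos 1,3,5,7,9,11,13,15,17,19,21,23,25,27,29,31): 0⊕1⊕1⊕0⊕1⊕0⊕0⊕0⊕1⊕1⊕1⊕0⊕1⊕0⊕1⊕1 = 1
s2 (pos 2,3,6,7,10,11,14,15,18,19,22,23,26,27,30,31): 0⊕1⊕1⊕0⊕0⊕0⊕1⊕0⊕0⊕1⊕1⊕0⊕0⊕0⊕1⊕1 = 1
s4 (pos 4,5,6,7,12,13,14,15,20,21,22,23,28,29,30,31): 1⊕1⊕1⊕0⊕0⊕0⊕1⊕0⊕0⊕1⊕1⊕0⊕0⊕1⊕1⊕1 = 1
s8 (pos 8,9,10,11,12,13,14,15,24,25,26,27,28,29,30,31): 0⊕1⊕0⊕0⊕0⊕0⊕1⊕0⊕0⊕1⊕0⊕0⊕0⊕1⊕1⊕1 = 0
s16 (pos 16,17,18,19,20,21,22,23,24,25,26,27,28,29,30,31): 0⊕1⊕0⊕1⊕0⊕1⊕1⊕0⊕0⊕1⊕0⊕0⊕0⊕1⊕1⊕1 = 0
Syndrome s16…s1 = 00111 → error at position 7.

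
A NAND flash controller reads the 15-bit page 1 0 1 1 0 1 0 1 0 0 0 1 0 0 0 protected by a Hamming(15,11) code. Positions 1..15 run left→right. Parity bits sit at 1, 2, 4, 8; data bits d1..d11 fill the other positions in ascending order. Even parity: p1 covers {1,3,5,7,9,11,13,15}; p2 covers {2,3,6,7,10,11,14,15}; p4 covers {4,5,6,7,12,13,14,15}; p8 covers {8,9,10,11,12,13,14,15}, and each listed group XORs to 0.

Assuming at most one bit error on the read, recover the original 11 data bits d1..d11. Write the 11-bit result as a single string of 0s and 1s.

s1 (pos 1,3,5,7,9,11,13,15): 1⊕1⊕0⊕0⊕0⊕0⊕0⊕0 = 0
s2 (pos 2,3,6,7,10,11,14,15): 0⊕1⊕1⊕0⊕0⊕0⊕0⊕0 = 0
s4 (pos 4,5,6,7,12,13,14,15): 1⊕0⊕1⊕0⊕1⊕0⊕0⊕0 = 1
s8 (pos 8,9,10,11,12,13,14,15): 1⊕0⊕0⊕0⊕1⊕0⊕0⊕0 = 0
Syndrome s8…s1 = 0100 → error at position 4.
Flip position 4: 101101010001000 → 101001010001000
Read data bits from positions 3,5,6,7,9,10,11,12,13,14,15: 10100001000

10100001000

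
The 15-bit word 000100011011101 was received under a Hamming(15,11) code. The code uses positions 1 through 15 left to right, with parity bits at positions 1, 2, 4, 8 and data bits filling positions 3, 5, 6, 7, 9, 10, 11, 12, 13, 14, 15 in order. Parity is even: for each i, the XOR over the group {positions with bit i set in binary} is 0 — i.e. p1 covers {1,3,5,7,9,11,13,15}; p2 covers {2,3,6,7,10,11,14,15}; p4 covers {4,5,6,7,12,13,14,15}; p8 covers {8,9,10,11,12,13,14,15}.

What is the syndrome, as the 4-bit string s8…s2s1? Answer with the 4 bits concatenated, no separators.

0000

s1 (pos 1,3,5,7,9,11,13,15): 0⊕0⊕0⊕0⊕1⊕1⊕1⊕1 = 0
s2 (pos 2,3,6,7,10,11,14,15): 0⊕0⊕0⊕0⊕0⊕1⊕0⊕1 = 0
s4 (pos 4,5,6,7,12,13,14,15): 1⊕0⊕0⊕0⊕1⊕1⊕0⊕1 = 0
s8 (pos 8,9,10,11,12,13,14,15): 1⊕1⊕0⊕1⊕1⊕1⊕0⊕1 = 0
Syndrome s8…s1 = 0000 → no error.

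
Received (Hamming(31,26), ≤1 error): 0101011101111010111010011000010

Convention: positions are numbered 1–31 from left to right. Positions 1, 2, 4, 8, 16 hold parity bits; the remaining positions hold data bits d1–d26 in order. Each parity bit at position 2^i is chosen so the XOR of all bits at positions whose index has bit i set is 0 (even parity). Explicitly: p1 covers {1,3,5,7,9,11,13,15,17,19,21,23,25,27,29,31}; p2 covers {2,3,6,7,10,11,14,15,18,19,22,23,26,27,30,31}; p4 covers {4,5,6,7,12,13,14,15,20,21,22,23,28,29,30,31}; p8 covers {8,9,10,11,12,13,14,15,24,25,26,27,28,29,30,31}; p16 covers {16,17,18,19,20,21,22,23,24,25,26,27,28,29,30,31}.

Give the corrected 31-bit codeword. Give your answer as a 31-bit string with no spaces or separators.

s1 (pos 1,3,5,7,9,11,13,15,17,19,21,23,25,27,29,31): 0⊕0⊕0⊕1⊕0⊕1⊕1⊕1⊕1⊕1⊕1⊕0⊕1⊕0⊕0⊕0 = 0
s2 (pos 2,3,6,7,10,11,14,15,18,19,22,23,26,27,30,31): 1⊕0⊕1⊕1⊕1⊕1⊕0⊕1⊕1⊕1⊕0⊕0⊕0⊕0⊕1⊕0 = 1
s4 (pos 4,5,6,7,12,13,14,15,20,21,22,23,28,29,30,31): 1⊕0⊕1⊕1⊕1⊕1⊕0⊕1⊕0⊕1⊕0⊕0⊕0⊕0⊕1⊕0 = 0
s8 (pos 8,9,10,11,12,13,14,15,24,25,26,27,28,29,30,31): 1⊕0⊕1⊕1⊕1⊕1⊕0⊕1⊕1⊕1⊕0⊕0⊕0⊕0⊕1⊕0 = 1
s16 (pos 16,17,18,19,20,21,22,23,24,25,26,27,28,29,30,31): 0⊕1⊕1⊕1⊕0⊕1⊕0⊕0⊕1⊕1⊕0⊕0⊕0⊕0⊕1⊕0 = 1
Syndrome s16…s1 = 11010 → error at position 26.
Flip position 26: 0101011101111010111010011000010 → 0101011101111010111010011100010

0101011101111010111010011100010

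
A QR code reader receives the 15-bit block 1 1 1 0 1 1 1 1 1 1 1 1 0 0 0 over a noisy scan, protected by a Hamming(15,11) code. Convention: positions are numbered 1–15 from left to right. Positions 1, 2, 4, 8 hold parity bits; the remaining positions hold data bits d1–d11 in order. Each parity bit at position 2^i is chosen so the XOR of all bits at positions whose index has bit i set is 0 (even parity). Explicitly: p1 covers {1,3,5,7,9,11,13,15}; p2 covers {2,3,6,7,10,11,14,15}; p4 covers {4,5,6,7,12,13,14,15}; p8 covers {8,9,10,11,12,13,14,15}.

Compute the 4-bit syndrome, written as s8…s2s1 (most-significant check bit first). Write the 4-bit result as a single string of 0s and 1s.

1000

s1 (pos 1,3,5,7,9,11,13,15): 1⊕1⊕1⊕1⊕1⊕1⊕0⊕0 = 0
s2 (pos 2,3,6,7,10,11,14,15): 1⊕1⊕1⊕1⊕1⊕1⊕0⊕0 = 0
s4 (pos 4,5,6,7,12,13,14,15): 0⊕1⊕1⊕1⊕1⊕0⊕0⊕0 = 0
s8 (pos 8,9,10,11,12,13,14,15): 1⊕1⊕1⊕1⊕1⊕0⊕0⊕0 = 1
Syndrome s8…s1 = 1000 → error at position 8.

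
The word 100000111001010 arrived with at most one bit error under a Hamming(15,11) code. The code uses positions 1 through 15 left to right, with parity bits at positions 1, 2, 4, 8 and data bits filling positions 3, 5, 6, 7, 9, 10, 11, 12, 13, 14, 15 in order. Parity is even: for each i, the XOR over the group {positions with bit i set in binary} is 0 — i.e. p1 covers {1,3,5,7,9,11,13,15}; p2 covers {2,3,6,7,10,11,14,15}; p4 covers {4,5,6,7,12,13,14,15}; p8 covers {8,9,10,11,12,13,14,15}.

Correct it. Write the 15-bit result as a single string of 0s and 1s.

s1 (pos 1,3,5,7,9,11,13,15): 1⊕0⊕0⊕1⊕1⊕0⊕0⊕0 = 1
s2 (pos 2,3,6,7,10,11,14,15): 0⊕0⊕0⊕1⊕0⊕0⊕1⊕0 = 0
s4 (pos 4,5,6,7,12,13,14,15): 0⊕0⊕0⊕1⊕1⊕0⊕1⊕0 = 1
s8 (pos 8,9,10,11,12,13,14,15): 1⊕1⊕0⊕0⊕1⊕0⊕1⊕0 = 0
Syndrome s8…s1 = 0101 → error at position 5.
Flip position 5: 100000111001010 → 100010111001010

100010111001010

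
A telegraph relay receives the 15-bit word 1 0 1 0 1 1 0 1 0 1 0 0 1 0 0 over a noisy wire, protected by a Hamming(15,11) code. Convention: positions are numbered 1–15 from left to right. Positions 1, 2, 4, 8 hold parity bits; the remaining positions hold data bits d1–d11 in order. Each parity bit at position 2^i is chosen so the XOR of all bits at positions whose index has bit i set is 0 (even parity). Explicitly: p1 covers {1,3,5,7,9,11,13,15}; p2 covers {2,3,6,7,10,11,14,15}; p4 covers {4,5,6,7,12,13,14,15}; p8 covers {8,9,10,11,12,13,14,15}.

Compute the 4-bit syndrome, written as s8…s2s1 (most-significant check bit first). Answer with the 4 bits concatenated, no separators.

s1 (pos 1,3,5,7,9,11,13,15): 1⊕1⊕1⊕0⊕0⊕0⊕1⊕0 = 0
s2 (pos 2,3,6,7,10,11,14,15): 0⊕1⊕1⊕0⊕1⊕0⊕0⊕0 = 1
s4 (pos 4,5,6,7,12,13,14,15): 0⊕1⊕1⊕0⊕0⊕1⊕0⊕0 = 1
s8 (pos 8,9,10,11,12,13,14,15): 1⊕0⊕1⊕0⊕0⊕1⊕0⊕0 = 1
Syndrome s8…s1 = 1110 → error at position 14.

1110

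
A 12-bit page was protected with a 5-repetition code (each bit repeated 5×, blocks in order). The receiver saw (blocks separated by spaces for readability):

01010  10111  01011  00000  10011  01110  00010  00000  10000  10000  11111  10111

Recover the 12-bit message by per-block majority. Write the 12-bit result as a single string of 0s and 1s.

011011000011

Block 1 (01010): 2 ones → 0
Block 2 (10111): 4 ones → 1
Block 3 (01011): 3 ones → 1
Block 4 (00000): 0 ones → 0
Block 5 (10011): 3 ones → 1
Block 6 (01110): 3 ones → 1
Block 7 (00010): 1 one → 0
Block 8 (00000): 0 ones → 0
Block 9 (10000): 1 one → 0
Block 10 (10000): 1 one → 0
Block 11 (11111): 5 ones → 1
Block 12 (10111): 4 ones → 1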